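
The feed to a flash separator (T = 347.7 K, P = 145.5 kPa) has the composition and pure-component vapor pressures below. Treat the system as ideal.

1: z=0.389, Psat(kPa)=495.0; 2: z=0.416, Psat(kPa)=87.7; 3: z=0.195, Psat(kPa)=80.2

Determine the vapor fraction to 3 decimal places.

Raoult's law: Kᵢ = Pᵢˢᵃᵗ/P = Pᵢˢᵃᵗ/145.5.
  K_1 = 495.0/145.5 = 3.40206, K_2 = 87.7/145.5 = 0.60275, K_3 = 80.2/145.5 = 0.55120
Let ψ = V/F and solve Σ zᵢ(Kᵢ−1)/(1+ψ(Kᵢ−1)) = 0.
Check two-phase: ΣzᵢKᵢ = 1.682 > 1 and Σzᵢ/Kᵢ = 1.158 > 1, so g(0) = 0.682 > 0 and g(1) = -0.158 < 0.
Newton–Raphson from ψ = 0.58:
  ψ = 0.580: g = 0.0574, g' = -0.575 → ψ = 0.680
  ψ = 0.680: g = 0.0025, g' = -0.528 → ψ = 0.685
Converged at ψ = 0.685.

ψ = 0.685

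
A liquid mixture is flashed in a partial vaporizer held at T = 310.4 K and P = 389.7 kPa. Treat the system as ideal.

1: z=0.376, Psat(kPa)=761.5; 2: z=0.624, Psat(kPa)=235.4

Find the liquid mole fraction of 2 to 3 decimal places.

Raoult's law: Kᵢ = Pᵢˢᵃᵗ/P = Pᵢˢᵃᵗ/389.7.
  K_1 = 761.5/389.7 = 1.95407, K_2 = 235.4/389.7 = 0.60405
Let ψ = V/F and solve Σ zᵢ(Kᵢ−1)/(1+ψ(Kᵢ−1)) = 0.
Feasibility: ΣzᵢKᵢ = 1.112, Σzᵢ/Kᵢ = 1.225 — both > 1, two phases present.
Newton iteration, ψ⁰ = 0.66:
  ψ = 0.660: g = -0.1144, g' = -0.308 → ψ = 0.289
  ψ = 0.289: g = 0.0022, g' = -0.335 → ψ = 0.296
Converged at ψ = 0.296.
Compositions from xᵢ = zᵢ/(1+ψ(Kᵢ−1)), yᵢ = Kᵢxᵢ:
  1: x = 0.293, y = 0.573
  2: x = 0.707, y = 0.427

x_2 = 0.707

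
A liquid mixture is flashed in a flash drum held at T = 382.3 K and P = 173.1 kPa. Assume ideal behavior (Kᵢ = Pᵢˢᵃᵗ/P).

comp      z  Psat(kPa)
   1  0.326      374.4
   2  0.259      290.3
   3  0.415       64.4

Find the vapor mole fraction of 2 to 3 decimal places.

Raoult's law: Kᵢ = Pᵢˢᵃᵗ/P = Pᵢˢᵃᵗ/173.1.
  K_1 = 374.4/173.1 = 2.16291, K_2 = 290.3/173.1 = 1.67707, K_3 = 64.4/173.1 = 0.37204
Newton iteration, ψ⁰ = 0.53:
  ψ = 0.530: g = -0.0270, g' = -0.601 → ψ = 0.485
  ψ = 0.485: g = -0.0004, g' = -0.586 → ψ = 0.484
Converged at ψ = 0.484.
Compositions from xᵢ = zᵢ/(1+ψ(Kᵢ−1)), yᵢ = Kᵢxᵢ:
  1: x = 0.209, y = 0.451
  2: x = 0.195, y = 0.327
  3: x = 0.596, y = 0.222

y_2 = 0.327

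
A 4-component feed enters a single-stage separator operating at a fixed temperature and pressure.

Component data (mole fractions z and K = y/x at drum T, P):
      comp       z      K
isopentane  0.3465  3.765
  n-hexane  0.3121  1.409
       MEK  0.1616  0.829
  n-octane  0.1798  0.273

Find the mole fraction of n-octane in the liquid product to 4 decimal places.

Newton iteration, ψ⁰ = 0.68:
  ψ = 0.6800: g = 0.14273, g' = -0.7290 → ψ = 0.8758
  ψ = 0.8758: g = -0.01829, g' = -0.9811 → ψ = 0.8571
  ψ = 0.8571: g = -0.00042, g' = -0.9375 → ψ = 0.8567
Converged at ψ = 0.8567.
Compositions from xᵢ = zᵢ/(1+ψ(Kᵢ−1)), yᵢ = Kᵢxᵢ:
  isopentane: x = 0.1029, y = 0.3873
  n-hexane: x = 0.2311, y = 0.3256
  MEK: x = 0.1893, y = 0.1570
  n-octane: x = 0.4767, y = 0.1301

x_n-octane = 0.4767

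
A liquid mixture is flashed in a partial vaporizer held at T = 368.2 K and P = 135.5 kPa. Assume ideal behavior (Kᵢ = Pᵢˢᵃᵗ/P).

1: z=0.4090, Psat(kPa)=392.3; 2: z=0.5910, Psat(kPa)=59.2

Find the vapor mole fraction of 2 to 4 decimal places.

y_2 = 0.3368

Raoult's law: Kᵢ = Pᵢˢᵃᵗ/P = Pᵢˢᵃᵗ/135.5.
  K_1 = 392.3/135.5 = 2.895203, K_2 = 59.2/135.5 = 0.436900
Material balance + equilibrium reduce to Σ zᵢ(Kᵢ−1)/(1+ψ(Kᵢ−1)) = 0.
Check two-phase: ΣzᵢKᵢ = 1.4423 > 1 and Σzᵢ/Kᵢ = 1.4940 > 1, so g(0) = 0.4423 > 0 and g(1) = -0.4940 < 0.
Newton–Raphson from ψ = 0.38:
  ψ = 0.3800: g = 0.02723, g' = -0.7998 → ψ = 0.4140
  ψ = 0.4140: g = 0.00035, g' = -0.7799 → ψ = 0.4145
Converged at ψ = 0.4145.
Compositions from xᵢ = zᵢ/(1+ψ(Kᵢ−1)), yᵢ = Kᵢxᵢ:
  1: x = 0.2291, y = 0.6632
  2: x = 0.7709, y = 0.3368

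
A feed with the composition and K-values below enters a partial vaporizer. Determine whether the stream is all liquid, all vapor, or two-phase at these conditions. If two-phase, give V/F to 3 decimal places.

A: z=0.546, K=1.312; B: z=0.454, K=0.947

all vapor

ΣzᵢKᵢ = 1.146; Σzᵢ/Kᵢ = 0.896.
Since Σzᵢ/Kᵢ < 1 the mixture is above its dew point — single vapor phase.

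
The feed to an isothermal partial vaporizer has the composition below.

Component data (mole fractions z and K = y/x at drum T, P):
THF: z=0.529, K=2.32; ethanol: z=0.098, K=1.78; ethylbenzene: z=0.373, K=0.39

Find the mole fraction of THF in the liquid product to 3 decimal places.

Newton iteration, ψ⁰ = 0.5:
  ψ = 0.500: g = 0.1483, g' = -0.653 → ψ = 0.727
  ψ = 0.727: g = -0.0038, g' = -0.713 → ψ = 0.722
Converged at ψ = 0.722.
Compositions from xᵢ = zᵢ/(1+ψ(Kᵢ−1)), yᵢ = Kᵢxᵢ:
  THF: x = 0.271, y = 0.628
  ethanol: x = 0.063, y = 0.112
  ethylbenzene: x = 0.666, y = 0.260

x_THF = 0.271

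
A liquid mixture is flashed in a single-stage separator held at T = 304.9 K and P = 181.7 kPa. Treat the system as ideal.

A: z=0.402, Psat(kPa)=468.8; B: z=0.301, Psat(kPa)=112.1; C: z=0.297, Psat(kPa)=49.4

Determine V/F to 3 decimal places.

V/F = 0.331

Raoult's law: Kᵢ = Pᵢˢᵃᵗ/P = Pᵢˢᵃᵗ/181.7.
  K_A = 468.8/181.7 = 2.58008, K_B = 112.1/181.7 = 0.61695, K_C = 49.4/181.7 = 0.27188
Newton iteration, V/F⁰ = 0.5:
  V/F = 0.500: g = -0.1278, g' = -0.770 → V/F = 0.334
  V/F = 0.334: g = -0.0022, g' = -0.763 → V/F = 0.331
Converged at V/F = 0.331.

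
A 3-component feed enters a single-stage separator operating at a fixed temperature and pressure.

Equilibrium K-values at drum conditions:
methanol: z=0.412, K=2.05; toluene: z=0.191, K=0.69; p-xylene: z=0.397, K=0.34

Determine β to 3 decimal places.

Newton iteration, β⁰ = 0.47:
  β = 0.470: g = -0.1595, g' = -0.592 → β = 0.201
  β = 0.201: g = -0.0078, g' = -0.561 → β = 0.187
Converged at β = 0.187.

β = 0.187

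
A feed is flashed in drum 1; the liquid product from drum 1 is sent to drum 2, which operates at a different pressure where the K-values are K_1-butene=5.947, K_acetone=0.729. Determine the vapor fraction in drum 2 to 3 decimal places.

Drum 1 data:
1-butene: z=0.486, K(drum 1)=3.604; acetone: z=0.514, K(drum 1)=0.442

Drum 1:
Material balance + equilibrium reduce to Σ zᵢ(Kᵢ−1)/(1+ψ₁(Kᵢ−1)) = 0.
Feasibility: ΣzᵢKᵢ = 1.979, Σzᵢ/Kᵢ = 1.298 — both > 1, two phases present.
Binary case is linear: z₁(K₁−1)(1+ψ₁(K₂−1)) + z₂(K₂−1)(1+ψ₁(K₁−1)) = 0
⇒ ψ₁ = [z₁(K₁−1)+z₂(K₂−1)] / [−(K₁−1)(K₂−1)] = 0.9787/1.4530 = 0.674
Drum-1 compositions:
  1-butene: x = 0.176, y = 0.636
  acetone: x = 0.824, y = 0.364
Drum-2 feed = drum-1 liquid: z₂ = (0.1765, 0.8235).
Drum 2:
Let ψ₂ = V/F and solve Σ zᵢ(Kᵢ−1)/(1+ψ₂(Kᵢ−1)) = 0.
Check two-phase: ΣzᵢKᵢ = 1.650 > 1 and Σzᵢ/Kᵢ = 1.159 > 1, so g(0) = 0.650 > 0 and g(1) = -0.159 < 0.
Binary case is linear: z₁(K₁−1)(1+ψ₂(K₂−1)) + z₂(K₂−1)(1+ψ₂(K₁−1)) = 0
⇒ ψ₂ = [z₁(K₁−1)+z₂(K₂−1)] / [−(K₁−1)(K₂−1)] = 0.6498/1.3406 = 0.485
  1-butene: x = 0.052, y = 0.309
  acetone: x = 0.948, y = 0.691

V/F (drum 2) = 0.485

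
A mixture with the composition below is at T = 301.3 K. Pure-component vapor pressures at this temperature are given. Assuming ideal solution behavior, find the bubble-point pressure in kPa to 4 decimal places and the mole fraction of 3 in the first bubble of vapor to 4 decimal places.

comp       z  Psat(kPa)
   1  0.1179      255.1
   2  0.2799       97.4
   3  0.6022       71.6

Pbub = 100.4561 kPa, y_3 = 0.4292

At the bubble point ψ → 0, so ΣzᵢKᵢ = 1 with Kᵢ = Pᵢˢᵃᵗ/P ⇒ P = ΣzᵢPᵢˢᵃᵗ.
P = 0.1179·255.1 + 0.2799·97.4 + 0.6022·71.6 = 100.4561 kPa
yᵢ = zᵢPᵢˢᵃᵗ/P ⇒ y_3 = 0.6022·71.6/100.4561 = 0.4292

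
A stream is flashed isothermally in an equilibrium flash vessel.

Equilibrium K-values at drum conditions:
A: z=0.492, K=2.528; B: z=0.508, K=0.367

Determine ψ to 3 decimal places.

Iterate (Newton) starting at ψ = 0.69:
  ψ = 0.690: g = -0.2050, g' = -0.914 → ψ = 0.466
  ψ = 0.466: g = -0.0168, g' = -0.801 → ψ = 0.445
Converged at ψ = 0.445.

ψ = 0.445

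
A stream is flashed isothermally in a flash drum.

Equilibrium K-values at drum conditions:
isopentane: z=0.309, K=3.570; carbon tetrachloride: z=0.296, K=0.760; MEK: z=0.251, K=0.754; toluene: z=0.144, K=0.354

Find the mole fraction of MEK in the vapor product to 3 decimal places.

y_MEK = 0.223

Newton–Raphson from ψ = 0.49:
  ψ = 0.490: g = 0.0647, g' = -0.570 → ψ = 0.603
  ψ = 0.603: g = 0.0033, g' = -0.519 → ψ = 0.610
Converged at ψ = 0.610.
Compositions from xᵢ = zᵢ/(1+ψ(Kᵢ−1)), yᵢ = Kᵢxᵢ:
  isopentane: x = 0.120, y = 0.430
  carbon tetrachloride: x = 0.347, y = 0.264
  MEK: x = 0.295, y = 0.223
  toluene: x = 0.238, y = 0.084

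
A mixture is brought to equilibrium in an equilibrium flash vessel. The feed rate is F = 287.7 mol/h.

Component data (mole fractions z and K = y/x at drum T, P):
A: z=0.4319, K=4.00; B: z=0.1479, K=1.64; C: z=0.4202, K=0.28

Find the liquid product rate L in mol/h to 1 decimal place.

Material balance + equilibrium reduce to Σ zᵢ(Kᵢ−1)/(1+V/F(Kᵢ−1)) = 0.
Check two-phase: ΣzᵢKᵢ = 2.0878 > 1 and Σzᵢ/Kᵢ = 1.6989 > 1, so g(0) = 1.0878 > 0 and g(1) = -0.6989 < 0.
Iterate (Newton) starting at V/F = 0.5:
  V/F = 0.5000: g = 0.11726, g' = -1.1885 → V/F = 0.5987
Converged at V/F = 0.5987.
Then V = V/F·F = 0.5987·287.7 = 172.3 mol/h and L = F − V = 115.4 mol/h.

L = 115.4 mol/h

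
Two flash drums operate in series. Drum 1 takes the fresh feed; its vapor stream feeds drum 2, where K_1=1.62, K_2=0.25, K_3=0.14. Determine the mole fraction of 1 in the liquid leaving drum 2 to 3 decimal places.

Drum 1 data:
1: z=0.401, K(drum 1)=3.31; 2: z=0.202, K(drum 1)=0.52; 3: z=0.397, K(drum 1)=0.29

x_1 (drum 2) = 0.567

Drum 1:
Newton iteration, ψ₁⁰ = 0.31:
  ψ₁ = 0.310: g = 0.0644, g' = -1.120 → ψ₁ = 0.368
  ψ₁ = 0.368: g = 0.0018, g' = -1.061 → ψ₁ = 0.369
Converged at ψ₁ = 0.369.
Drum-1 compositions:
  1: x = 0.216, y = 0.716
  2: x = 0.246, y = 0.128
  3: x = 0.538, y = 0.156
Drum-2 feed = drum-1 vapor: z₂ = (0.7163, 0.1277, 0.1560).
Drum 2:
Rachford–Rice: g(ψ₂) = Σ zᵢ(Kᵢ−1)/(1+ψ₂(Kᵢ−1)) = 0.
Check two-phase: ΣzᵢKᵢ = 1.214 > 1 and Σzᵢ/Kᵢ = 2.067 > 1, so g(0) = 0.214 > 0 and g(1) = -1.067 < 0.
Iterate (Newton) starting at ψ₂ = 0.51:
  ψ₂ = 0.510: g = -0.0567, g' = -0.713 → ψ₂ = 0.431
  ψ₂ = 0.431: g = -0.0040, g' = -0.619 → ψ₂ = 0.424
Converged at ψ₂ = 0.424.
  1: x = 0.567, y = 0.919
  2: x = 0.187, y = 0.047
  3: x = 0.246, y = 0.034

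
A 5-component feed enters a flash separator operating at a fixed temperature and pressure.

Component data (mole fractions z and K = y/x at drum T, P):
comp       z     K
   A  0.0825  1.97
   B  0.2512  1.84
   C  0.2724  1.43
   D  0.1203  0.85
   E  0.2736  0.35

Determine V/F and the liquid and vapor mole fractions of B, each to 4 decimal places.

Iterate (Newton) starting at V/F = 0.5:
  V/F = 0.5000: g = 0.01592, g' = -0.4141 → V/F = 0.5384
  V/F = 0.5384: g = -0.00025, g' = -0.4275 → V/F = 0.5379
Converged at V/F = 0.5379.
Compositions from xᵢ = zᵢ/(1+V/F(Kᵢ−1)), yᵢ = Kᵢxᵢ:
  A: x = 0.0542, y = 0.1068
  B: x = 0.1730, y = 0.3184
  C: x = 0.2212, y = 0.3164
  D: x = 0.1309, y = 0.1112
  E: x = 0.4207, y = 0.1472

V/F = 0.5379, x_B = 0.1730, y_B = 0.3184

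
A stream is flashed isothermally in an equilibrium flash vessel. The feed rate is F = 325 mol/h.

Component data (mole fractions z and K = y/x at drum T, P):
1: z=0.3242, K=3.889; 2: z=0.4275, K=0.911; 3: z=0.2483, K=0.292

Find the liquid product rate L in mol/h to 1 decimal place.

Rachford–Rice: g(ψ) = Σ zᵢ(Kᵢ−1)/(1+ψ(Kᵢ−1)) = 0.
g(0) = ΣzᵢKᵢ − 1 = 0.7228 and g(1) = 1 − Σzᵢ/Kᵢ = -0.4030, so a root lies in (0, 1).
Newton iteration, ψ⁰ = 0.34:
  ψ = 0.3400: g = 0.20173, g' = -0.9081 → ψ = 0.5621
  ψ = 0.5621: g = 0.02487, g' = -0.7402 → ψ = 0.5957
Converged at ψ = 0.5957.
Then V = ψ·F = 0.5957·325 = 193.6 mol/h and L = F − V = 131.4 mol/h.

L = 131.4 mol/h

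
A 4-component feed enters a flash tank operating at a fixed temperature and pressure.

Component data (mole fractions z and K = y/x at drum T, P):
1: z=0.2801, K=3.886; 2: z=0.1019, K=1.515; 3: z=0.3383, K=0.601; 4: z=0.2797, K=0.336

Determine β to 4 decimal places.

Newton iteration, β⁰ = 0.5:
  β = 0.5000: g = -0.07402, g' = -0.7684 → β = 0.4037
  β = 0.4037: g = 0.00221, g' = -0.8230 → β = 0.4063
Converged at β = 0.4063.

β = 0.4063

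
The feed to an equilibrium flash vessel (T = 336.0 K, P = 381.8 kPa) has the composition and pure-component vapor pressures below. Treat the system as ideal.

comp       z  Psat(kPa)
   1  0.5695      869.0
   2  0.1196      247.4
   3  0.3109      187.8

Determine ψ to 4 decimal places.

ψ = 0.8711

Raoult's law: Kᵢ = Pᵢˢᵃᵗ/P = Pᵢˢᵃᵗ/381.8.
  K_1 = 869.0/381.8 = 2.276061, K_2 = 247.4/381.8 = 0.647983, K_3 = 187.8/381.8 = 0.491881
Material balance + equilibrium reduce to Σ zᵢ(Kᵢ−1)/(1+ψ(Kᵢ−1)) = 0.
Feasibility: ΣzᵢKᵢ = 1.5266, Σzᵢ/Kᵢ = 1.0668 — both > 1, two phases present.
Newton iteration, ψ⁰ = 0.5:
  ψ = 0.5000: g = 0.18078, g' = -0.5117 → ψ = 0.8533
  ψ = 0.8533: g = 0.00883, g' = -0.4930 → ψ = 0.8712
  ψ = 0.8712: g = -0.00004, g' = -0.4972 → ψ = 0.8711
Converged at ψ = 0.8711.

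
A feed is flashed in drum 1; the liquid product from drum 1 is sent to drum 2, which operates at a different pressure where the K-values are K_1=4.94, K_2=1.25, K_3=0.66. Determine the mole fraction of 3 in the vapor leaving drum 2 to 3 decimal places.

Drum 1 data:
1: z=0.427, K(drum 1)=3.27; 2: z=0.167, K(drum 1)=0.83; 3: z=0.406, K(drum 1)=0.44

Drum 1:
Iterate (Newton) starting at ψ₁ = 0.5:
  ψ₁ = 0.500: g = 0.1072, g' = -0.734 → ψ₁ = 0.646
  ψ₁ = 0.646: g = 0.0049, g' = -0.680 → ψ₁ = 0.653
Converged at ψ₁ = 0.653.
Drum-1 compositions:
  1: x = 0.172, y = 0.562
  2: x = 0.188, y = 0.156
  3: x = 0.640, y = 0.282
Drum-2 feed = drum-1 liquid: z₂ = (0.1720, 0.1879, 0.6401).
Drum 2:
Material balance + equilibrium reduce to Σ zᵢ(Kᵢ−1)/(1+ψ₂(Kᵢ−1)) = 0.
Feasibility: ΣzᵢKᵢ = 1.507, Σzᵢ/Kᵢ = 1.155 — both > 1, two phases present.
Iterate (Newton) starting at ψ₂ = 0.33:
  ψ₂ = 0.330: g = 0.0928, g' = -0.609 → ψ₂ = 0.483
  ψ₂ = 0.483: g = 0.0151, g' = -0.432 → ψ₂ = 0.517
  ψ₂ = 0.517: g = 0.0005, g' = -0.407 → ψ₂ = 0.519
Converged at ψ₂ = 0.519.
  1: x = 0.057, y = 0.279
  2: x = 0.166, y = 0.208
  3: x = 0.777, y = 0.513

y_3 (drum 2) = 0.513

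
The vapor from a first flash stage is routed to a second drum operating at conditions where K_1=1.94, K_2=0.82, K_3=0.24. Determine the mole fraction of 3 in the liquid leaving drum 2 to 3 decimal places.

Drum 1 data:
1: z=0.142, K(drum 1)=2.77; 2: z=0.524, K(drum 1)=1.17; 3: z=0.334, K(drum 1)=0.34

Drum 1:
Rachford–Rice: g(ψ₁) = Σ zᵢ(Kᵢ−1)/(1+ψ₁(Kᵢ−1)) = 0.
Check two-phase: ΣzᵢKᵢ = 1.120 > 1 and Σzᵢ/Kᵢ = 1.481 > 1, so g(0) = 0.120 > 0 and g(1) = -0.481 < 0.
Newton–Raphson from ψ₁ = 0.5:
  ψ₁ = 0.500: g = -0.1136, g' = -0.462 → ψ₁ = 0.254
  ψ₁ = 0.254: g = -0.0062, g' = -0.436 → ψ₁ = 0.240
Converged at ψ₁ = 0.240.
Drum-1 compositions:
  1: x = 0.100, y = 0.276
  2: x = 0.503, y = 0.589
  3: x = 0.397, y = 0.135
Drum-2 feed = drum-1 vapor: z₂ = (0.2760, 0.5890, 0.1349).
Drum 2:
Rachford–Rice: g(ψ₂) = Σ zᵢ(Kᵢ−1)/(1+ψ₂(Kᵢ−1)) = 0.
Check two-phase: ΣzᵢKᵢ = 1.051 > 1 and Σzᵢ/Kᵢ = 1.423 > 1, so g(0) = 0.051 > 0 and g(1) = -0.423 < 0.
Iterate (Newton) starting at ψ₂ = 0.5:
  ψ₂ = 0.500: g = -0.1054, g' = -0.339 → ψ₂ = 0.189
  ψ₂ = 0.189: g = -0.0091, g' = -0.303 → ψ₂ = 0.159
Converged at ψ₂ = 0.159.
  1: x = 0.240, y = 0.466
  2: x = 0.606, y = 0.497
  3: x = 0.153, y = 0.037

x_3 (drum 2) = 0.153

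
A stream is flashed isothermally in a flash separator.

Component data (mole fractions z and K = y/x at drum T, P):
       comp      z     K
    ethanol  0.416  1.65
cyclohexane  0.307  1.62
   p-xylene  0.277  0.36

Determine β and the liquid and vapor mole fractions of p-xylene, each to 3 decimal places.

β = 0.695, x_p-xylene = 0.499, y_p-xylene = 0.180

Newton iteration, β⁰ = 0.63:
  β = 0.630: g = 0.0317, g' = -0.468 → β = 0.698
  β = 0.698: g = -0.0014, g' = -0.511 → β = 0.695
Converged at β = 0.695.
Compositions from xᵢ = zᵢ/(1+β(Kᵢ−1)), yᵢ = Kᵢxᵢ:
  ethanol: x = 0.287, y = 0.473
  cyclohexane: x = 0.215, y = 0.348
  p-xylene: x = 0.499, y = 0.180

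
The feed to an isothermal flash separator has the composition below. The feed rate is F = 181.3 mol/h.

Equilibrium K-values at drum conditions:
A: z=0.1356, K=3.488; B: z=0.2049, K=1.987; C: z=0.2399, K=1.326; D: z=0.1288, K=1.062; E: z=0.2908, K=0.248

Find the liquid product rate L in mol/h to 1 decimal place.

Material balance + equilibrium reduce to Σ zᵢ(Kᵢ−1)/(1+ψ(Kᵢ−1)) = 0.
Feasibility: ΣzᵢKᵢ = 1.4071, Σzᵢ/Kᵢ = 1.6168 — both > 1, two phases present.
Newton–Raphson from ψ = 0.5:
  ψ = 0.5000: g = 0.01030, g' = -0.6978 → ψ = 0.5148
  ψ = 0.5148: g = -0.00006, g' = -0.7061 → ψ = 0.5147
Converged at ψ = 0.5147.
Then V = ψ·F = 0.5147·181.3 = 93.3 mol/h and L = F − V = 88.0 mol/h.

L = 88.0 mol/h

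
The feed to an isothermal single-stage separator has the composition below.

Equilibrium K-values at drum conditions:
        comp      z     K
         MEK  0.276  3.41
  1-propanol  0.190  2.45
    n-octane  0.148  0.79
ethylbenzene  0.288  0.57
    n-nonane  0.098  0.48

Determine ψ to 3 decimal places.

Rachford–Rice: g(ψ) = Σ zᵢ(Kᵢ−1)/(1+ψ(Kᵢ−1)) = 0.
g(0) = ΣzᵢKᵢ − 1 = 0.735 and g(1) = 1 − Σzᵢ/Kᵢ = -0.055, so a root lies in (0, 1).
Iterate (Newton) starting at ψ = 0.5:
  ψ = 0.500: g = 0.2000, g' = -0.607 → ψ = 0.830
  ψ = 0.830: g = 0.0271, g' = -0.481 → ψ = 0.886
Converged at ψ = 0.886.

ψ = 0.886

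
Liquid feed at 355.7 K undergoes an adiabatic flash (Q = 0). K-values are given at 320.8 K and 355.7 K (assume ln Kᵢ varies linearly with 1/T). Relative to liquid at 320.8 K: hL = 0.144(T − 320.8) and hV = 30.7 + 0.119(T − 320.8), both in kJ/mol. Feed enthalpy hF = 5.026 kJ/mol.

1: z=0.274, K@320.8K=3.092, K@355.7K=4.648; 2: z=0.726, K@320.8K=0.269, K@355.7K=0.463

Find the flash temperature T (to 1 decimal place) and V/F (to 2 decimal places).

T = 331.3 K, V/F = 0.12

Adiabatic flash: solve Rachford–Rice at each trial T, then check hF = ψ·hV(T) + (1−ψ)·hL(T).
  T = 320.8 K: K = (3.092, 0.269), RR gives ψ = 0.028, H_out = 0.853 kJ/mol
  T = 355.7 K: K = (4.648, 0.463), RR gives ψ = 0.311, H_out = 14.309 kJ/mol
  T = 338.2 K: K = (3.829, 0.358), RR gives ψ = 0.170, H_out = 7.647 kJ/mol
  T = 329.5 K: K = (3.450, 0.311), RR gives ψ = 0.102, H_out = 4.350 kJ/mol
  T = 333.9 K: K = (3.639, 0.334), RR gives ψ = 0.136, H_out = 6.032 kJ/mol
  T = 331.7 K: K = (3.544, 0.323), RR gives ψ = 0.119, H_out = 5.196 kJ/mol
Linear interpolation between T = 329.5 (H_out = 4.350) and T = 331.7 (H_out = 5.196) on hF = 5.026 gives T ≈ 331.3 K, at which ψ = 0.12.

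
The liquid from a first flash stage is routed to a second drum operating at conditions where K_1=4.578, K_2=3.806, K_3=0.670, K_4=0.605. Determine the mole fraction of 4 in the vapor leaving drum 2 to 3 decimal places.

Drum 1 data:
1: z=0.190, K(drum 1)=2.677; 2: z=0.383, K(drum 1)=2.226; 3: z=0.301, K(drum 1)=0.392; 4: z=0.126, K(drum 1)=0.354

Drum 1:
Let ψ₁ = V/F and solve Σ zᵢ(Kᵢ−1)/(1+ψ₁(Kᵢ−1)) = 0.
Feasibility: ΣzᵢKᵢ = 1.524, Σzᵢ/Kᵢ = 1.367 — both > 1, two phases present.
Newton iteration, ψ₁⁰ = 0.5:
  ψ₁ = 0.500: g = 0.0812, g' = -0.724 → ψ₁ = 0.612
  ψ₁ = 0.612: g = -0.0007, g' = -0.744 → ψ₁ = 0.611
Converged at ψ₁ = 0.611.
Drum-1 compositions:
  1: x = 0.094, y = 0.251
  2: x = 0.219, y = 0.487
  3: x = 0.479, y = 0.188
  4: x = 0.208, y = 0.074
Drum-2 feed = drum-1 liquid: z₂ = (0.0938, 0.2189, 0.4790, 0.2082).
Drum 2:
Material balance + equilibrium reduce to Σ zᵢ(Kᵢ−1)/(1+ψ₂(Kᵢ−1)) = 0.
Check two-phase: ΣzᵢKᵢ = 1.710 > 1 and Σzᵢ/Kᵢ = 1.137 > 1, so g(0) = 0.710 > 0 and g(1) = -0.137 < 0.
Newton–Raphson from ψ₂ = 0.58:
  ψ₂ = 0.580: g = 0.0408, g' = -0.511 → ψ₂ = 0.660
  ψ₂ = 0.660: g = 0.0020, g' = -0.463 → ψ₂ = 0.664
Converged at ψ₂ = 0.664.
  1: x = 0.028, y = 0.127
  2: x = 0.076, y = 0.291
  3: x = 0.613, y = 0.411
  4: x = 0.282, y = 0.171

y_4 (drum 2) = 0.171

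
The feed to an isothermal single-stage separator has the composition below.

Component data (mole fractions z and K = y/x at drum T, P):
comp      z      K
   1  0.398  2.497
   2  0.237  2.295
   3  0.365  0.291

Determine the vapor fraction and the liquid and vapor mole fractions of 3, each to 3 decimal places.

Material balance + equilibrium reduce to Σ zᵢ(Kᵢ−1)/(1+ψ(Kᵢ−1)) = 0.
Feasibility: ΣzᵢKᵢ = 1.644, Σzᵢ/Kᵢ = 1.517 — both > 1, two phases present.
Newton–Raphson from ψ = 0.31:
  ψ = 0.310: g = 0.2943, g' = -0.920 → ψ = 0.630
  ψ = 0.630: g = 0.0081, g' = -0.956 → ψ = 0.638
Converged at ψ = 0.638.
Compositions from xᵢ = zᵢ/(1+ψ(Kᵢ−1)), yᵢ = Kᵢxᵢ:
  1: x = 0.204, y = 0.508
  2: x = 0.130, y = 0.298
  3: x = 0.667, y = 0.194

ψ = 0.638, x_3 = 0.667, y_3 = 0.194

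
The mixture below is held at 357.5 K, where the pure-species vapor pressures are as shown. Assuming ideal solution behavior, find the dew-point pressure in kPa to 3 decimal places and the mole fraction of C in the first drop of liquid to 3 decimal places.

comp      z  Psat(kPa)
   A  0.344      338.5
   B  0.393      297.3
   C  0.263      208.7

At the dew point ψ → 1, so Σzᵢ/Kᵢ = 1 with Kᵢ = Pᵢˢᵃᵗ/P ⇒ 1/P = Σzᵢ/Pᵢˢᵃᵗ.
1/P = 0.344/338.5 + 0.393/297.3 + 0.263/208.7 = 0.003598 ⇒ P = 277.907 kPa
xᵢ = zᵢP/Pᵢˢᵃᵗ ⇒ x_C = 0.263·277.907/208.7 = 0.350

Pdew = 277.907 kPa, x_C = 0.350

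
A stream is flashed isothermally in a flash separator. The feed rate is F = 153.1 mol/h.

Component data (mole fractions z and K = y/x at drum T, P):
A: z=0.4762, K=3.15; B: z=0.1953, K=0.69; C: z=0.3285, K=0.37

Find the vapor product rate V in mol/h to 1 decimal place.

Material balance + equilibrium reduce to Σ zᵢ(Kᵢ−1)/(1+ψ(Kᵢ−1)) = 0.
Feasibility: ΣzᵢKᵢ = 1.7563, Σzᵢ/Kᵢ = 1.3221 — both > 1, two phases present.
Iterate (Newton) starting at ψ = 0.55:
  ψ = 0.5500: g = 0.07943, g' = -0.7947 → ψ = 0.6500
  ψ = 0.6500: g = 0.00078, g' = -0.7863 → ψ = 0.6509
Converged at ψ = 0.6509.
Then V = ψ·F = 0.6509·153.1 = 99.7 mol/h and L = F − V = 53.4 mol/h.

V = 99.7 mol/h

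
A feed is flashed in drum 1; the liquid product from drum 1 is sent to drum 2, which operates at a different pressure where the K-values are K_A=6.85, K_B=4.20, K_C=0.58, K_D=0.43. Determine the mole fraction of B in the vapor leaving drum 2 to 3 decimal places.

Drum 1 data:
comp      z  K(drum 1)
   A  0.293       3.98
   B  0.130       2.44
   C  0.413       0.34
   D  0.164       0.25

y_B (drum 2) = 0.178

Drum 1:
Iterate (Newton) starting at ψ₁ = 0.5:
  ψ₁ = 0.500: g = -0.1441, g' = -1.148 → ψ₁ = 0.374
  ψ₁ = 0.374: g = 0.0012, g' = -1.191 → ψ₁ = 0.375
Converged at ψ₁ = 0.375.
Drum-1 compositions:
  A: x = 0.138, y = 0.550
  B: x = 0.084, y = 0.206
  C: x = 0.549, y = 0.187
  D: x = 0.228, y = 0.057
Drum-2 feed = drum-1 liquid: z₂ = (0.1383, 0.0844, 0.5491, 0.2283).
Drum 2:
Newton iteration, ψ₂⁰ = 0.5:
  ψ₂ = 0.500: g = -0.1639, g' = -0.735 → ψ₂ = 0.277
  ψ₂ = 0.277: g = 0.0363, g' = -1.160 → ψ₂ = 0.308
  ψ₂ = 0.308: g = 0.0017, g' = -1.058 → ψ₂ = 0.310
Converged at ψ₂ = 0.310.
  A: x = 0.049, y = 0.337
  B: x = 0.042, y = 0.178
  C: x = 0.631, y = 0.366
  D: x = 0.277, y = 0.119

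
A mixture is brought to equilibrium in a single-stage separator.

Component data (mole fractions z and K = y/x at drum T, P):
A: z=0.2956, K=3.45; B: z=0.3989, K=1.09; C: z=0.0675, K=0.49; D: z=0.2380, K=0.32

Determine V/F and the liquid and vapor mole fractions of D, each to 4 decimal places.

Material balance + equilibrium reduce to Σ zᵢ(Kᵢ−1)/(1+V/F(Kᵢ−1)) = 0.
Feasibility: ΣzᵢKᵢ = 1.5639, Σzᵢ/Kᵢ = 1.3331 — both > 1, two phases present.
Newton iteration, V/F⁰ = 0.45:
  V/F = 0.4500: g = 0.10108, g' = -0.6624 → V/F = 0.6026
  V/F = 0.6026: g = 0.00262, g' = -0.6447 → V/F = 0.6066
Converged at V/F = 0.6066.
Compositions from xᵢ = zᵢ/(1+V/F(Kᵢ−1)), yᵢ = Kᵢxᵢ:
  A: x = 0.1189, y = 0.4102
  B: x = 0.3782, y = 0.4123
  C: x = 0.0977, y = 0.0479
  D: x = 0.4051, y = 0.1296

V/F = 0.6066, x_D = 0.4051, y_D = 0.1296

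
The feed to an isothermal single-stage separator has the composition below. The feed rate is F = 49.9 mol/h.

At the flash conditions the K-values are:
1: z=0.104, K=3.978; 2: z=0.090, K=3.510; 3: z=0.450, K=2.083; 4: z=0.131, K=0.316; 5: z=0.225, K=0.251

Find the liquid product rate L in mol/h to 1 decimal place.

Rachford–Rice: g(ψ) = Σ zᵢ(Kᵢ−1)/(1+ψ(Kᵢ−1)) = 0.
g(0) = ΣzᵢKᵢ − 1 = 0.765 and g(1) = 1 − Σzᵢ/Kᵢ = -0.579, so a root lies in (0, 1).
Iterate (Newton) starting at ψ = 0.39:
  ψ = 0.390: g = 0.2398, g' = -0.969 → ψ = 0.637
  ψ = 0.637: g = 0.0006, g' = -1.033 → ψ = 0.638
Converged at ψ = 0.638.
Then V = ψ·F = 0.6381·49.9 = 31.8 mol/h and L = F − V = 18.1 mol/h.

L = 18.1 mol/h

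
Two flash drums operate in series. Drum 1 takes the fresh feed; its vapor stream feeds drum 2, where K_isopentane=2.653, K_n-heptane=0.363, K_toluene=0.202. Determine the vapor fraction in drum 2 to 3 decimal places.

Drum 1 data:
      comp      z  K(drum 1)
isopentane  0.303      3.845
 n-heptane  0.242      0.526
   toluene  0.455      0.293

V/F (drum 2) = 0.767

Drum 1:
Newton iteration, ψ₁⁰ = 0.5:
  ψ₁ = 0.500: g = -0.2921, g' = -1.055 → ψ₁ = 0.223
  ψ₁ = 0.223: g = 0.0169, g' = -1.306 → ψ₁ = 0.236
Converged at ψ₁ = 0.236.
Drum-1 compositions:
  isopentane: x = 0.181, y = 0.697
  n-heptane: x = 0.273, y = 0.143
  toluene: x = 0.546, y = 0.160
Drum-2 feed = drum-1 vapor: z₂ = (0.6966, 0.1434, 0.1601).
Drum 2:
Let ψ₂ = V/F and solve Σ zᵢ(Kᵢ−1)/(1+ψ₂(Kᵢ−1)) = 0.
g(0) = ΣzᵢKᵢ − 1 = 0.932 and g(1) = 1 − Σzᵢ/Kᵢ = -0.450, so a root lies in (0, 1).
Newton–Raphson from ψ₂ = 0.5:
  ψ₂ = 0.500: g = 0.2839, g' = -0.978 → ψ₂ = 0.790
  ψ₂ = 0.790: g = -0.0305, g' = -1.341 → ψ₂ = 0.768
  ψ₂ = 0.768: g = -0.0008, g' = -1.271 → ψ₂ = 0.767
Converged at ψ₂ = 0.767.
  isopentane: x = 0.307, y = 0.815
  n-heptane: x = 0.280, y = 0.102
  toluene: x = 0.413, y = 0.083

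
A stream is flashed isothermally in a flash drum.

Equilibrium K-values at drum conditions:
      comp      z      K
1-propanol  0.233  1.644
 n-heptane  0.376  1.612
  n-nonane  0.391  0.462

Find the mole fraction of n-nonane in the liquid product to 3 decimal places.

x_n-nonane = 0.537

Let β = V/F and solve Σ zᵢ(Kᵢ−1)/(1+β(Kᵢ−1)) = 0.
Check two-phase: ΣzᵢKᵢ = 1.170 > 1 and Σzᵢ/Kᵢ = 1.221 > 1, so g(0) = 0.170 > 0 and g(1) = -0.221 < 0.
Newton iteration, β⁰ = 0.33:
  β = 0.330: g = 0.0594, g' = -0.331 → β = 0.510
  β = 0.510: g = -0.0015, g' = -0.351 → β = 0.506
Converged at β = 0.506.
Compositions from xᵢ = zᵢ/(1+β(Kᵢ−1)), yᵢ = Kᵢxᵢ:
  1-propanol: x = 0.176, y = 0.289
  n-heptane: x = 0.287, y = 0.463
  n-nonane: x = 0.537, y = 0.248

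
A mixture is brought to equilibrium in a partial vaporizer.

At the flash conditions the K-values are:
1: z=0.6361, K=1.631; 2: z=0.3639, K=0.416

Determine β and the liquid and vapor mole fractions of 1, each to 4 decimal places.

β = 0.5125, x_1 = 0.4807, y_1 = 0.7840

Rachford–Rice: g(β) = Σ zᵢ(Kᵢ−1)/(1+β(Kᵢ−1)) = 0.
Check two-phase: ΣzᵢKᵢ = 1.1889 > 1 and Σzᵢ/Kᵢ = 1.2648 > 1, so g(0) = 0.1889 > 0 and g(1) = -0.2648 < 0.
Newton–Raphson from β = 0.38:
  β = 0.3800: g = 0.05062, g' = -0.3698 → β = 0.5169
  β = 0.5169: g = -0.00174, g' = -0.3987 → β = 0.5125
Converged at β = 0.5125.
Compositions from xᵢ = zᵢ/(1+β(Kᵢ−1)), yᵢ = Kᵢxᵢ:
  1: x = 0.4807, y = 0.7840
  2: x = 0.5193, y = 0.2160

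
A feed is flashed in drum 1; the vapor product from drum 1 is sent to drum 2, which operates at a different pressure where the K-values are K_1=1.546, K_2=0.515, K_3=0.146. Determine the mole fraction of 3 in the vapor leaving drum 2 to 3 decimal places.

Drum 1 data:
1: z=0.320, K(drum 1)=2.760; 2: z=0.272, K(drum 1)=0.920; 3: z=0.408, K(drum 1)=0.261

y_3 (drum 2) = 0.025

Drum 1:
Let ψ₁ = V/F and solve Σ zᵢ(Kᵢ−1)/(1+ψ₁(Kᵢ−1)) = 0.
Check two-phase: ΣzᵢKᵢ = 1.240 > 1 and Σzᵢ/Kᵢ = 1.975 > 1, so g(0) = 0.240 > 0 and g(1) = -0.975 < 0.
Newton iteration, ψ₁⁰ = 0.5:
  ψ₁ = 0.500: g = -0.2013, g' = -0.843 → ψ₁ = 0.261
  ψ₁ = 0.261: g = -0.0100, g' = -0.809 → ψ₁ = 0.249
Converged at ψ₁ = 0.249.
Drum-1 compositions:
  1: x = 0.223, y = 0.614
  2: x = 0.278, y = 0.255
  3: x = 0.500, y = 0.130
Drum-2 feed = drum-1 vapor: z₂ = (0.6142, 0.2553, 0.1305).
Drum 2:
Material balance + equilibrium reduce to Σ zᵢ(Kᵢ−1)/(1+ψ₂(Kᵢ−1)) = 0.
g(0) = ΣzᵢKᵢ − 1 = 0.100 and g(1) = 1 − Σzᵢ/Kᵢ = -0.787, so a root lies in (0, 1).
Newton–Raphson from ψ₂ = 0.53:
  ψ₂ = 0.530: g = -0.1102, g' = -0.537 → ψ₂ = 0.325
  ψ₂ = 0.325: g = -0.0163, g' = -0.399 → ψ₂ = 0.284
  ψ₂ = 0.284: g = -0.0003, g' = -0.384 → ψ₂ = 0.283
Converged at ψ₂ = 0.283.
  1: x = 0.532, y = 0.822
  2: x = 0.296, y = 0.152
  3: x = 0.172, y = 0.025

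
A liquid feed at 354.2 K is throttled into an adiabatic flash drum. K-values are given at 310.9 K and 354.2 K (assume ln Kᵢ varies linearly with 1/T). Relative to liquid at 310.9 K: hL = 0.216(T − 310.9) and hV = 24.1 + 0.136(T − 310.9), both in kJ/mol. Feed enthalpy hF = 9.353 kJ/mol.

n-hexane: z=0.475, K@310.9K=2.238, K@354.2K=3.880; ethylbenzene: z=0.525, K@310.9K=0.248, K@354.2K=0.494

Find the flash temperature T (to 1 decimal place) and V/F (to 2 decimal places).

Adiabatic flash: solve Rachford–Rice at each trial T, then check hF = ψ·hV(T) + (1−ψ)·hL(T).
  T = 310.9 K: K = (2.238, 0.248), RR gives ψ = 0.208, H_out = 5.003 kJ/mol
  T = 354.2 K: K = (3.880, 0.494), RR gives ψ = 0.756, H_out = 24.963 kJ/mol
  T = 332.5 K: K = (2.998, 0.358), RR gives ψ = 0.477, H_out = 15.332 kJ/mol
  T = 321.7 K: K = (2.603, 0.300), RR gives ψ = 0.351, H_out = 10.483 kJ/mol
  T = 316.3 K: K = (2.417, 0.273), RR gives ψ = 0.283, H_out = 7.861 kJ/mol
  T = 319.0 K: K = (2.509, 0.286), RR gives ψ = 0.318, H_out = 9.196 kJ/mol
  T = 320.4 K: K = (2.558, 0.293), RR gives ψ = 0.335, H_out = 9.868 kJ/mol
Linear interpolation between T = 319.0 (H_out = 9.196) and T = 320.4 (H_out = 9.868) on hF = 9.353 gives T ≈ 319.3 K, at which ψ = 0.32.

T = 319.3 K, V/F = 0.32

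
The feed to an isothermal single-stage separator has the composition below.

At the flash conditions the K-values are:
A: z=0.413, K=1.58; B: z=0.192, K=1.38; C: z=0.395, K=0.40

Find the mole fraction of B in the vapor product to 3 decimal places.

Rachford–Rice: g(V/F) = Σ zᵢ(Kᵢ−1)/(1+V/F(Kᵢ−1)) = 0.
Feasibility: ΣzᵢKᵢ = 1.075, Σzᵢ/Kᵢ = 1.388 — both > 1, two phases present.
Newton iteration, V/F⁰ = 0.41:
  V/F = 0.410: g = -0.0577, g' = -0.362 → V/F = 0.250
  V/F = 0.250: g = -0.0031, g' = -0.326 → V/F = 0.241
Converged at V/F = 0.241.
Compositions from xᵢ = zᵢ/(1+V/F(Kᵢ−1)), yᵢ = Kᵢxᵢ:
  A: x = 0.362, y = 0.573
  B: x = 0.176, y = 0.243
  C: x = 0.462, y = 0.185

y_B = 0.243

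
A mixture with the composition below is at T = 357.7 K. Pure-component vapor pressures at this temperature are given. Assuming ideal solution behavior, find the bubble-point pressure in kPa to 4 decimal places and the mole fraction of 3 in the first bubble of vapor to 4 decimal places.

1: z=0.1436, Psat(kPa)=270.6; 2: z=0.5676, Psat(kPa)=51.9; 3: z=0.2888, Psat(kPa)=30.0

Pbub = 76.9806 kPa, y_3 = 0.1125

At the bubble point ψ → 0, so ΣzᵢKᵢ = 1 with Kᵢ = Pᵢˢᵃᵗ/P ⇒ P = ΣzᵢPᵢˢᵃᵗ.
P = 0.1436·270.6 + 0.5676·51.9 + 0.2888·30.0 = 76.9806 kPa
yᵢ = zᵢPᵢˢᵃᵗ/P ⇒ y_3 = 0.2888·30.0/76.9806 = 0.1125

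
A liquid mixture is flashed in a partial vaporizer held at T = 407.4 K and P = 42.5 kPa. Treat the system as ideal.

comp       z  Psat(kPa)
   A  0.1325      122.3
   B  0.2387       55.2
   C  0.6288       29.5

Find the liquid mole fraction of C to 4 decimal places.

x_C = 0.7035

Raoult's law: Kᵢ = Pᵢˢᵃᵗ/P = Pᵢˢᵃᵗ/42.5.
  K_A = 122.3/42.5 = 2.877647, K_B = 55.2/42.5 = 1.298824, K_C = 29.5/42.5 = 0.694118
Rachford–Rice: g(β) = Σ zᵢ(Kᵢ−1)/(1+β(Kᵢ−1)) = 0.
Feasibility: ΣzᵢKᵢ = 1.1278, Σzᵢ/Kᵢ = 1.1357 — both > 1, two phases present.
Iterate (Newton) starting at β = 0.37:
  β = 0.3700: g = -0.00586, g' = -0.2547 → β = 0.3470
  β = 0.3470: g = 0.00009, g' = -0.2624 → β = 0.3473
Converged at β = 0.3473.
Compositions from xᵢ = zᵢ/(1+β(Kᵢ−1)), yᵢ = Kᵢxᵢ:
  A: x = 0.0802, y = 0.2308
  B: x = 0.2163, y = 0.2809
  C: x = 0.7035, y = 0.4883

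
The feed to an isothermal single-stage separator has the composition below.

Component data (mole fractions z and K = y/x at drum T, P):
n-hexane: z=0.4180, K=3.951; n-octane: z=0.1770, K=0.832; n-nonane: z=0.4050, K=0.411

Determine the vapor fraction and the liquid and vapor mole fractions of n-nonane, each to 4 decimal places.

ψ = 0.6535, x_n-nonane = 0.6584, y_n-nonane = 0.2706

Rachford–Rice: g(ψ) = Σ zᵢ(Kᵢ−1)/(1+ψ(Kᵢ−1)) = 0.
g(0) = ΣzᵢKᵢ − 1 = 0.9652 and g(1) = 1 − Σzᵢ/Kᵢ = -0.3039, so a root lies in (0, 1).
Iterate (Newton) starting at ψ = 0.5:
  ψ = 0.5000: g = 0.12771, g' = -0.8822 → ψ = 0.6448
  ψ = 0.6448: g = 0.00701, g' = -0.8035 → ψ = 0.6535
Converged at ψ = 0.6535.
Compositions from xᵢ = zᵢ/(1+ψ(Kᵢ−1)), yᵢ = Kᵢxᵢ:
  n-hexane: x = 0.1427, y = 0.5640
  n-octane: x = 0.1988, y = 0.1654
  n-nonane: x = 0.6584, y = 0.2706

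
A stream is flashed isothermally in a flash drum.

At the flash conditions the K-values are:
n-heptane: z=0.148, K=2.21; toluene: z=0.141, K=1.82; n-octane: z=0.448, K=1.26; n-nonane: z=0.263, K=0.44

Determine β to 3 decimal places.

β = 0.775

Newton–Raphson from β = 0.5:
  β = 0.500: g = 0.0921, g' = -0.315 → β = 0.793
  β = 0.793: g = -0.0068, g' = -0.379 → β = 0.775
Converged at β = 0.775.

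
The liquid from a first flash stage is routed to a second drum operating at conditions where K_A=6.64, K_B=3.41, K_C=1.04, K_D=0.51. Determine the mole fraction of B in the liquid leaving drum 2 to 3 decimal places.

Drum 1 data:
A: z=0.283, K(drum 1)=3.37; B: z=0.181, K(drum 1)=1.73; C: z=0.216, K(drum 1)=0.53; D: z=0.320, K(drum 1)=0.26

Drum 1:
Rachford–Rice: g(ψ₁) = Σ zᵢ(Kᵢ−1)/(1+ψ₁(Kᵢ−1)) = 0.
Feasibility: ΣzᵢKᵢ = 1.465, Σzᵢ/Kᵢ = 1.827 — both > 1, two phases present.
Newton iteration, ψ₁⁰ = 0.54:
  ψ₁ = 0.540: g = -0.1415, g' = -0.927 → ψ₁ = 0.387
  ψ₁ = 0.387: g = -0.0034, g' = -0.906 → ψ₁ = 0.384
Converged at ψ₁ = 0.384.
Drum-1 compositions:
  A: x = 0.148, y = 0.500
  B: x = 0.141, y = 0.245
  C: x = 0.264, y = 0.140
  D: x = 0.447, y = 0.116
Drum-2 feed = drum-1 liquid: z₂ = (0.1482, 0.1414, 0.2635, 0.4469).
Drum 2:
Material balance + equilibrium reduce to Σ zᵢ(Kᵢ−1)/(1+ψ₂(Kᵢ−1)) = 0.
g(0) = ΣzᵢKᵢ − 1 = 0.968 and g(1) = 1 − Σzᵢ/Kᵢ = -0.193, so a root lies in (0, 1).
Newton–Raphson from ψ₂ = 0.5:
  ψ₂ = 0.500: g = 0.0937, g' = -0.681 → ψ₂ = 0.638
  ψ₂ = 0.638: g = 0.0080, g' = -0.578 → ψ₂ = 0.652
Converged at ψ₂ = 0.652.
  A: x = 0.032, y = 0.211
  B: x = 0.055, y = 0.188
  C: x = 0.257, y = 0.267
  D: x = 0.656, y = 0.335

x_B (drum 2) = 0.055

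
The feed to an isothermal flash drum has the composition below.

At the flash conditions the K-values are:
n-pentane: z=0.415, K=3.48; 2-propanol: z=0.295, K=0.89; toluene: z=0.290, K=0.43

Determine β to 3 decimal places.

Material balance + equilibrium reduce to Σ zᵢ(Kᵢ−1)/(1+β(Kᵢ−1)) = 0.
Feasibility: ΣzᵢKᵢ = 1.831, Σzᵢ/Kᵢ = 1.125 — both > 1, two phases present.
Newton–Raphson from β = 0.5:
  β = 0.500: g = 0.1939, g' = -0.697 → β = 0.778
  β = 0.778: g = 0.0187, g' = -0.606 → β = 0.809
Converged at β = 0.809.

β = 0.809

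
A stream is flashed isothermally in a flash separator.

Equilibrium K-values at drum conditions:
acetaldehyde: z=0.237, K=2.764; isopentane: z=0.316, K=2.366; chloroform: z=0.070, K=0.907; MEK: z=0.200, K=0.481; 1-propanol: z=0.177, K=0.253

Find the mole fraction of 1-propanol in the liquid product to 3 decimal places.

x_1-propanol = 0.346

Rachford–Rice: g(ψ) = Σ zᵢ(Kᵢ−1)/(1+ψ(Kᵢ−1)) = 0.
Check two-phase: ΣzᵢKᵢ = 1.607 > 1 and Σzᵢ/Kᵢ = 1.412 > 1, so g(0) = 0.607 > 0 and g(1) = -0.412 < 0.
Newton iteration, ψ⁰ = 0.5:
  ψ = 0.500: g = 0.1206, g' = -0.767 → ψ = 0.657
  ψ = 0.657: g = -0.0031, g' = -0.828 → ψ = 0.653
Converged at ψ = 0.653.
Compositions from xᵢ = zᵢ/(1+ψ(Kᵢ−1)), yᵢ = Kᵢxᵢ:
  acetaldehyde: x = 0.110, y = 0.304
  isopentane: x = 0.167, y = 0.395
  chloroform: x = 0.075, y = 0.068
  MEK: x = 0.303, y = 0.146
  1-propanol: x = 0.346, y = 0.087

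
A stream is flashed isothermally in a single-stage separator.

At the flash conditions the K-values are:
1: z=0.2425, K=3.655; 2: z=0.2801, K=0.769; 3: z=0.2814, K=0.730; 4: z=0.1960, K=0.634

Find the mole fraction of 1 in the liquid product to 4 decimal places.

Rachford–Rice: g(ψ) = Σ zᵢ(Kᵢ−1)/(1+ψ(Kᵢ−1)) = 0.
Check two-phase: ΣzᵢKᵢ = 1.4314 > 1 and Σzᵢ/Kᵢ = 1.1252 > 1, so g(0) = 0.4314 > 0 and g(1) = -0.1252 < 0.
Newton–Raphson from ψ = 0.65:
  ψ = 0.6500: g = -0.02621, g' = -0.3262 → ψ = 0.5696
  ψ = 0.5696: g = 0.00134, g' = -0.3612 → ψ = 0.5733
Converged at ψ = 0.5734.
Compositions from xᵢ = zᵢ/(1+ψ(Kᵢ−1)), yᵢ = Kᵢxᵢ:
  1: x = 0.0961, y = 0.3514
  2: x = 0.3229, y = 0.2483
  3: x = 0.3329, y = 0.2430
  4: x = 0.2481, y = 0.1573

x_1 = 0.0961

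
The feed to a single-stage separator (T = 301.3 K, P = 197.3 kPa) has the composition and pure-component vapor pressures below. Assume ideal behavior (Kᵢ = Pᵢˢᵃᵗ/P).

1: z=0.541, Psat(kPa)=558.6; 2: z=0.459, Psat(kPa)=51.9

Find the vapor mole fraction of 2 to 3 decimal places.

Raoult's law: Kᵢ = Pᵢˢᵃᵗ/P = Pᵢˢᵃᵗ/197.3.
  K_1 = 558.6/197.3 = 2.83122, K_2 = 51.9/197.3 = 0.26305
Material balance + equilibrium reduce to Σ zᵢ(Kᵢ−1)/(1+ψ(Kᵢ−1)) = 0.
Check two-phase: ΣzᵢKᵢ = 1.652 > 1 and Σzᵢ/Kᵢ = 1.936 > 1, so g(0) = 0.652 > 0 and g(1) = -0.936 < 0.
Binary case is linear: z₁(K₁−1)(1+ψ(K₂−1)) + z₂(K₂−1)(1+ψ(K₁−1)) = 0
⇒ ψ = [z₁(K₁−1)+z₂(K₂−1)] / [−(K₁−1)(K₂−1)] = 0.6524/1.3495 = 0.483
Compositions from xᵢ = zᵢ/(1+ψ(Kᵢ−1)), yᵢ = Kᵢxᵢ:
  1: x = 0.287, y = 0.812
  2: x = 0.713, y = 0.188

y_2 = 0.188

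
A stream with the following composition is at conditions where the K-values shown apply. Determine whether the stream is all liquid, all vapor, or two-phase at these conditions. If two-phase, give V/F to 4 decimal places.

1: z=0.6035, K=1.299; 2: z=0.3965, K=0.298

all liquid

ΣzᵢKᵢ = 0.9021; Σzᵢ/Kᵢ = 1.7951.
Since ΣzᵢKᵢ < 1 the mixture is below its bubble point — single liquid phase.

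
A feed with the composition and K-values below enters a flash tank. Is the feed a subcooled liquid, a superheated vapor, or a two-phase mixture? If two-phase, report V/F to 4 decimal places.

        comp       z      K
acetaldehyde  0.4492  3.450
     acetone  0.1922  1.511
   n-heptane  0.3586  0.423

ΣzᵢKᵢ = 1.9918; Σzᵢ/Kᵢ = 1.1052.
Both exceed 1, so a two-phase solution exists.
Let ψ = V/F and solve Σ zᵢ(Kᵢ−1)/(1+ψ(Kᵢ−1)) = 0.
Newton iteration, ψ⁰ = 0.46:
  ψ = 0.4600: g = 0.31526, g' = -0.8501 → ψ = 0.8308
  ψ = 0.8308: g = 0.03405, g' = -0.7578 → ψ = 0.8758
  ψ = 0.8758: g = -0.00056, g' = -0.7843 → ψ = 0.8751
Converged at ψ = 0.8751.

two-phase, V/F = 0.8751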